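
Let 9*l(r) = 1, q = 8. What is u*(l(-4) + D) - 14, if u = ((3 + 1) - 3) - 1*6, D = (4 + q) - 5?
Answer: -446/9 ≈ -49.556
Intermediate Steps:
l(r) = 1/9 (l(r) = (1/9)*1 = 1/9)
D = 7 (D = (4 + 8) - 5 = 12 - 5 = 7)
u = -5 (u = (4 - 3) - 6 = 1 - 6 = -5)
u*(l(-4) + D) - 14 = -5*(1/9 + 7) - 14 = -5*64/9 - 14 = -320/9 - 14 = -446/9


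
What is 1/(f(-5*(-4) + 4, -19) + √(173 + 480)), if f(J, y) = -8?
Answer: 8/589 + √653/589 ≈ 0.056967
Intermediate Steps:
1/(f(-5*(-4) + 4, -19) + √(173 + 480)) = 1/(-8 + √(173 + 480)) = 1/(-8 + √653)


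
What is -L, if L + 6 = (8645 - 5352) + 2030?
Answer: -5317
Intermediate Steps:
L = 5317 (L = -6 + ((8645 - 5352) + 2030) = -6 + (3293 + 2030) = -6 + 5323 = 5317)
-L = -1*5317 = -5317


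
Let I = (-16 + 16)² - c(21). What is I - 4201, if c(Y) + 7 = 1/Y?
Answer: -88075/21 ≈ -4194.0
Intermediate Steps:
c(Y) = -7 + 1/Y
I = 146/21 (I = (-16 + 16)² - (-7 + 1/21) = 0² - (-7 + 1/21) = 0 - 1*(-146/21) = 0 + 146/21 = 146/21 ≈ 6.9524)
I - 4201 = 146/21 - 4201 = -88075/21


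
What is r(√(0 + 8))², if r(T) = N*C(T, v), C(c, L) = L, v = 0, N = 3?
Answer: 0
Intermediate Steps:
r(T) = 0 (r(T) = 3*0 = 0)
r(√(0 + 8))² = 0² = 0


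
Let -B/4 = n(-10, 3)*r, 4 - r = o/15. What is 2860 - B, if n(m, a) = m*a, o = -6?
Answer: 2332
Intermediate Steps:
n(m, a) = a*m
r = 22/5 (r = 4 - (-6)/15 = 4 - 1*(-⅖) = 4 + ⅖ = 22/5 ≈ 4.4000)
B = 528 (B = -4*3*(-10)*22/5 = -(-120)*22/5 = -4*(-132) = 528)
2860 - B = 2860 - 1*528 = 2860 - 528 = 2332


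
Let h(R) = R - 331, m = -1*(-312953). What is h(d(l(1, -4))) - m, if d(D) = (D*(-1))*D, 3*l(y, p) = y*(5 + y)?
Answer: -313288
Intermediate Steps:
l(y, p) = y*(5 + y)/3 (l(y, p) = (y*(5 + y))/3 = y*(5 + y)/3)
d(D) = -D² (d(D) = (-D)*D = -D²)
m = 312953
h(R) = -331 + R
h(d(l(1, -4))) - m = (-331 - ((⅓)*1*(5 + 1))²) - 1*312953 = (-331 - ((⅓)*1*6)²) - 312953 = (-331 - 1*2²) - 312953 = (-331 - 1*4) - 312953 = (-331 - 4) - 312953 = -335 - 312953 = -313288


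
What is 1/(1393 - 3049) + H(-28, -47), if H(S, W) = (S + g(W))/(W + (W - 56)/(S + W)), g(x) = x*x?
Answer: -135441811/2833416 ≈ -47.802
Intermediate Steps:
g(x) = x²
H(S, W) = (S + W²)/(W + (-56 + W)/(S + W)) (H(S, W) = (S + W²)/(W + (W - 56)/(S + W)) = (S + W²)/(W + (-56 + W)/(S + W)))
1/(1393 - 3049) + H(-28, -47) = 1/(1393 - 3049) + ((-28)² + (-47)³ - 28*(-47) - 28*(-47)²)/(-56 - 47 + (-47)² - 28*(-47)) = 1/(-1656) + (784 - 103823 + 1316 - 28*2209)/(-56 - 47 + 2209 + 1316) = -1/1656 + (784 - 103823 + 1316 - 61852)/3422 = -1/1656 + (1/3422)*(-163575) = -1/1656 - 163575/3422 = -135441811/2833416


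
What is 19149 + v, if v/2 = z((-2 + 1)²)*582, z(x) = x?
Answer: 20313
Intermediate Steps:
v = 1164 (v = 2*((-2 + 1)²*582) = 2*((-1)²*582) = 2*(1*582) = 2*582 = 1164)
19149 + v = 19149 + 1164 = 20313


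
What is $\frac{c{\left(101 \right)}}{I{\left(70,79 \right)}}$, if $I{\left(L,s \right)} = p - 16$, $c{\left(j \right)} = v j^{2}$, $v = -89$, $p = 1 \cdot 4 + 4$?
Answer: $\frac{907889}{8} \approx 1.1349 \cdot 10^{5}$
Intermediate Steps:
$p = 8$ ($p = 4 + 4 = 8$)
$c{\left(j \right)} = - 89 j^{2}$
$I{\left(L,s \right)} = -8$ ($I{\left(L,s \right)} = 8 - 16 = -8$)
$\frac{c{\left(101 \right)}}{I{\left(70,79 \right)}} = \frac{\left(-89\right) 101^{2}}{-8} = \left(-89\right) 10201 \left(- \frac{1}{8}\right) = \left(-907889\right) \left(- \frac{1}{8}\right) = \frac{907889}{8}$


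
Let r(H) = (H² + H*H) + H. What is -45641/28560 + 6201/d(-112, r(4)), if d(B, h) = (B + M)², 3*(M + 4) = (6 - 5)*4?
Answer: -237941771/211229760 ≈ -1.1265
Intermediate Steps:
M = -8/3 (M = -4 + ((6 - 5)*4)/3 = -4 + (1*4)/3 = -4 + (⅓)*4 = -4 + 4/3 = -8/3 ≈ -2.6667)
r(H) = H + 2*H² (r(H) = (H² + H²) + H = 2*H² + H = H + 2*H²)
d(B, h) = (-8/3 + B)² (d(B, h) = (B - 8/3)² = (-8/3 + B)²)
-45641/28560 + 6201/d(-112, r(4)) = -45641/28560 + 6201/(((-8 + 3*(-112))²/9)) = -45641*1/28560 + 6201/(((-8 - 336)²/9)) = -45641/28560 + 6201/(((⅑)*(-344)²)) = -45641/28560 + 6201/(((⅑)*118336)) = -45641/28560 + 6201/(118336/9) = -45641/28560 + 6201*(9/118336) = -45641/28560 + 55809/118336 = -237941771/211229760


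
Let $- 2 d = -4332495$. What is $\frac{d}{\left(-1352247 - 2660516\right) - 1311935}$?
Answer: $- \frac{4332495}{10649396} \approx -0.40683$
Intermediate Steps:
$d = \frac{4332495}{2}$ ($d = \left(- \frac{1}{2}\right) \left(-4332495\right) = \frac{4332495}{2} \approx 2.1662 \cdot 10^{6}$)
$\frac{d}{\left(-1352247 - 2660516\right) - 1311935} = \frac{4332495}{2 \left(\left(-1352247 - 2660516\right) - 1311935\right)} = \frac{4332495}{2 \left(-4012763 - 1311935\right)} = \frac{4332495}{2 \left(-5324698\right)} = \frac{4332495}{2} \left(- \frac{1}{5324698}\right) = - \frac{4332495}{10649396}$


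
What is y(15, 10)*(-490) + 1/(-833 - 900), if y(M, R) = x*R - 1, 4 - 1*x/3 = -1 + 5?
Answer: 849169/1733 ≈ 490.00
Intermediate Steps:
x = 0 (x = 12 - 3*(-1 + 5) = 12 - 3*4 = 12 - 12 = 0)
y(M, R) = -1 (y(M, R) = 0*R - 1 = 0 - 1 = -1)
y(15, 10)*(-490) + 1/(-833 - 900) = -1*(-490) + 1/(-833 - 900) = 490 + 1/(-1733) = 490 - 1/1733 = 849169/1733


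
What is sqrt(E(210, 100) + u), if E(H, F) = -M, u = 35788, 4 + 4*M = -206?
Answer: sqrt(143362)/2 ≈ 189.32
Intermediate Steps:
M = -105/2 (M = -1 + (1/4)*(-206) = -1 - 103/2 = -105/2 ≈ -52.500)
E(H, F) = 105/2 (E(H, F) = -1*(-105/2) = 105/2)
sqrt(E(210, 100) + u) = sqrt(105/2 + 35788) = sqrt(71681/2) = sqrt(143362)/2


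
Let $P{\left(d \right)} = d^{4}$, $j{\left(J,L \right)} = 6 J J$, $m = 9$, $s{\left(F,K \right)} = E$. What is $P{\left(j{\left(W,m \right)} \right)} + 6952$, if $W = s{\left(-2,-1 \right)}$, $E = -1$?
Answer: $8248$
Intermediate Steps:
$s{\left(F,K \right)} = -1$
$W = -1$
$j{\left(J,L \right)} = 6 J^{2}$
$P{\left(j{\left(W,m \right)} \right)} + 6952 = \left(6 \left(-1\right)^{2}\right)^{4} + 6952 = \left(6 \cdot 1\right)^{4} + 6952 = 6^{4} + 6952 = 1296 + 6952 = 8248$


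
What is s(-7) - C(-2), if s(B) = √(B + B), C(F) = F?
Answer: 2 + I*√14 ≈ 2.0 + 3.7417*I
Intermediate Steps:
s(B) = √2*√B (s(B) = √(2*B) = √2*√B)
s(-7) - C(-2) = √2*√(-7) - 1*(-2) = √2*(I*√7) + 2 = I*√14 + 2 = 2 + I*√14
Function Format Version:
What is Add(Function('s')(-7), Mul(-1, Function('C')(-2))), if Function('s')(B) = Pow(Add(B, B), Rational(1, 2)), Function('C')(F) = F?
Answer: Add(2, Mul(I, Pow(14, Rational(1, 2)))) ≈ Add(2.0000, Mul(3.7417, I))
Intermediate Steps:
Function('s')(B) = Mul(Pow(2, Rational(1, 2)), Pow(B, Rational(1, 2))) (Function('s')(B) = Pow(Mul(2, B), Rational(1, 2)) = Mul(Pow(2, Rational(1, 2)), Pow(B, Rational(1, 2))))
Add(Function('s')(-7), Mul(-1, Function('C')(-2))) = Add(Mul(Pow(2, Rational(1, 2)), Pow(-7, Rational(1, 2))), Mul(-1, -2)) = Add(Mul(Pow(2, Rational(1, 2)), Mul(I, Pow(7, Rational(1, 2)))), 2) = Add(Mul(I, Pow(14, Rational(1, 2))), 2) = Add(2, Mul(I, Pow(14, Rational(1, 2))))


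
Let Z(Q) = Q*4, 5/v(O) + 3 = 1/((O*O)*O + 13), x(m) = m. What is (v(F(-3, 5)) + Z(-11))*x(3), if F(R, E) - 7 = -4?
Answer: -16308/119 ≈ -137.04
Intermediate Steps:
F(R, E) = 3 (F(R, E) = 7 - 4 = 3)
v(O) = 5/(-3 + 1/(13 + O**3)) (v(O) = 5/(-3 + 1/((O*O)*O + 13)) = 5/(-3 + 1/(O**2*O + 13)) = 5/(-3 + 1/(O**3 + 13)) = 5/(-3 + 1/(13 + O**3)))
Z(Q) = 4*Q
(v(F(-3, 5)) + Z(-11))*x(3) = (5*(-13 - 1*3**3)/(38 + 3*3**3) + 4*(-11))*3 = (5*(-13 - 1*27)/(38 + 3*27) - 44)*3 = (5*(-13 - 27)/(38 + 81) - 44)*3 = (5*(-40)/119 - 44)*3 = (5*(1/119)*(-40) - 44)*3 = (-200/119 - 44)*3 = -5436/119*3 = -16308/119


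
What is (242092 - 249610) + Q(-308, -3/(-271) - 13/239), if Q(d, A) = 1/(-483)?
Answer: -3631195/483 ≈ -7518.0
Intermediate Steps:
Q(d, A) = -1/483
(242092 - 249610) + Q(-308, -3/(-271) - 13/239) = (242092 - 249610) - 1/483 = -7518 - 1/483 = -3631195/483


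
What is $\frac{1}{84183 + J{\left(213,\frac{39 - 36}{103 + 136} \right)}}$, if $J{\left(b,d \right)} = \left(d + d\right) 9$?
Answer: $\frac{239}{20119791} \approx 1.1879 \cdot 10^{-5}$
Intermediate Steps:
$J{\left(b,d \right)} = 18 d$ ($J{\left(b,d \right)} = 2 d 9 = 18 d$)
$\frac{1}{84183 + J{\left(213,\frac{39 - 36}{103 + 136} \right)}} = \frac{1}{84183 + 18 \frac{39 - 36}{103 + 136}} = \frac{1}{84183 + 18 \cdot \frac{3}{239}} = \frac{1}{84183 + \frac{54}{239}} = \frac{1}{\frac{20119791}{239}} = \frac{239}{20119791}$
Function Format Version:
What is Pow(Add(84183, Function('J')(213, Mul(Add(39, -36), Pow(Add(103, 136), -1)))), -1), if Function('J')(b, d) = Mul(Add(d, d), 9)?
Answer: Rational(239, 20119791) ≈ 1.1879e-5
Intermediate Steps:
Function('J')(b, d) = Mul(18, d) (Function('J')(b, d) = Mul(Mul(2, d), 9) = Mul(18, d))
Pow(Add(84183, Function('J')(213, Mul(Add(39, -36), Pow(Add(103, 136), -1)))), -1) = Pow(Add(84183, Mul(18, Mul(Add(39, -36), Pow(Add(103, 136), -1)))), -1) = Pow(Add(84183, Mul(18, Mul(3, Pow(239, -1)))), -1) = Pow(Add(84183, Mul(18, Mul(3, Rational(1, 239)))), -1) = Pow(Add(84183, Mul(18, Rational(3, 239))), -1) = Pow(Add(84183, Rational(54, 239)), -1) = Pow(Rational(20119791, 239), -1) = Rational(239, 20119791)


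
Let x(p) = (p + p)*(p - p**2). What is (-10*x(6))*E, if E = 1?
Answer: 3600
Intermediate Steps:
x(p) = 2*p*(p - p**2) (x(p) = (2*p)*(p - p**2) = 2*p*(p - p**2))
(-10*x(6))*E = -20*6**2*(1 - 1*6)*1 = -20*36*(1 - 6)*1 = -20*36*(-5)*1 = -10*(-360)*1 = 3600*1 = 3600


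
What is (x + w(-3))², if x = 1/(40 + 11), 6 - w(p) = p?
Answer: 211600/2601 ≈ 81.353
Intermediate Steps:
w(p) = 6 - p
x = 1/51 ≈ 0.019608
(x + w(-3))² = (1/51 + (6 - 1*(-3)))² = (1/51 + (6 + 3))² = (1/51 + 9)² = (460/51)² = 211600/2601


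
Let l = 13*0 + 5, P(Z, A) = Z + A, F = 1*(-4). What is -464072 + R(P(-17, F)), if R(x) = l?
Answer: -464067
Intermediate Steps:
F = -4
P(Z, A) = A + Z
l = 5 (l = 0 + 5 = 5)
R(x) = 5
-464072 + R(P(-17, F)) = -464072 + 5 = -464067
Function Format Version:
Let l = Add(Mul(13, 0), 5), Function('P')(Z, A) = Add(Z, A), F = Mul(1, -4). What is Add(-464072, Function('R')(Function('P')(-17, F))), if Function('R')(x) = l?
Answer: -464067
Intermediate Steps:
F = -4
Function('P')(Z, A) = Add(A, Z)
l = 5 (l = Add(0, 5) = 5)
Function('R')(x) = 5
Add(-464072, Function('R')(Function('P')(-17, F))) = Add(-464072, 5) = -464067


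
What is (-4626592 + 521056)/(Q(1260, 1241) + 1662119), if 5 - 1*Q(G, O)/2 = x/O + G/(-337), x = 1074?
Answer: -572334983104/231711002479 ≈ -2.4700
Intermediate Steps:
Q(G, O) = 10 - 2148/O + 2*G/337 (Q(G, O) = 10 - 2*(1074/O + G/(-337)) = 10 - 2*(1074/O + G*(-1/337)) = 10 - 2*(1074/O - G/337) = 10 + (-2148/O + 2*G/337) = 10 - 2148/O + 2*G/337)
(-4626592 + 521056)/(Q(1260, 1241) + 1662119) = (-4626592 + 521056)/((10 - 2148/1241 + (2/337)*1260) + 1662119) = -4105536/((10 - 2148*1/1241 + 2520/337) + 1662119) = -4105536/((10 - 2148/1241 + 2520/337) + 1662119) = -4105536/(6585614/418217 + 1662119) = -4105536/695133007437/418217 = -4105536*418217/695133007437 = -572334983104/231711002479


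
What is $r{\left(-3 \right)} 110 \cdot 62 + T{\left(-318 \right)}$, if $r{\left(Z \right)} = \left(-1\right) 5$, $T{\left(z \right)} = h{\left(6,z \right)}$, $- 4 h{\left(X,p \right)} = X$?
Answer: $- \frac{68203}{2} \approx -34102.0$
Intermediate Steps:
$h{\left(X,p \right)} = - \frac{X}{4}$
$T{\left(z \right)} = - \frac{3}{2}$ ($T{\left(z \right)} = \left(- \frac{1}{4}\right) 6 = - \frac{3}{2}$)
$r{\left(Z \right)} = -5$
$r{\left(-3 \right)} 110 \cdot 62 + T{\left(-318 \right)} = \left(-5\right) 110 \cdot 62 - \frac{3}{2} = \left(-550\right) 62 - \frac{3}{2} = -34100 - \frac{3}{2} = - \frac{68203}{2}$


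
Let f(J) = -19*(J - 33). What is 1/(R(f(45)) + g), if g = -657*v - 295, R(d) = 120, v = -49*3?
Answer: 1/96404 ≈ 1.0373e-5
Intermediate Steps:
f(J) = 627 - 19*J (f(J) = -19*(-33 + J) = 627 - 19*J)
v = -147
g = 96284 (g = -657*(-147) - 295 = 96579 - 295 = 96284)
1/(R(f(45)) + g) = 1/(120 + 96284) = 1/96404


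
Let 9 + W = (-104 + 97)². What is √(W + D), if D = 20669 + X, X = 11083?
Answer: 4*√1987 ≈ 178.30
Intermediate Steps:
W = 40 (W = -9 + (-104 + 97)² = -9 + (-7)² = -9 + 49 = 40)
D = 31752 (D = 20669 + 11083 = 31752)
√(W + D) = √(40 + 31752) = √31792 = 4*√1987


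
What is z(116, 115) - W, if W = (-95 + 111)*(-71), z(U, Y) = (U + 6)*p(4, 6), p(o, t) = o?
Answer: 1624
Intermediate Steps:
z(U, Y) = 24 + 4*U (z(U, Y) = (U + 6)*4 = (6 + U)*4 = 24 + 4*U)
W = -1136 (W = 16*(-71) = -1136)
z(116, 115) - W = (24 + 4*116) - 1*(-1136) = (24 + 464) + 1136 = 488 + 1136 = 1624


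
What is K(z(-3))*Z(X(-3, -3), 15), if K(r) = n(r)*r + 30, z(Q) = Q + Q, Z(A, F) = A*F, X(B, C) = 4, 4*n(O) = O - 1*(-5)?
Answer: 1890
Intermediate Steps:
n(O) = 5/4 + O/4 (n(O) = (O - 1*(-5))/4 = (O + 5)/4 = (5 + O)/4 = 5/4 + O/4)
z(Q) = 2*Q
K(r) = 30 + r*(5/4 + r/4) (K(r) = (5/4 + r/4)*r + 30 = r*(5/4 + r/4) + 30 = 30 + r*(5/4 + r/4))
K(z(-3))*Z(X(-3, -3), 15) = (30 + (2*(-3))*(5 + 2*(-3))/4)*(4*15) = (30 + (¼)*(-6)*(5 - 6))*60 = (30 + (¼)*(-6)*(-1))*60 = (30 + 3/2)*60 = (63/2)*60 = 1890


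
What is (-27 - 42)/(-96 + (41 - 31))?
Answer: 69/86 ≈ 0.80233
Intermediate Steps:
(-27 - 42)/(-96 + (41 - 31)) = -69/(-96 + 10) = -69/(-86) = -69*(-1/86) = 69/86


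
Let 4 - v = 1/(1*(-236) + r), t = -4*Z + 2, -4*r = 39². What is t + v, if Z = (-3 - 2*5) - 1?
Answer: 152834/2465 ≈ 62.002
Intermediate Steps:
r = -1521/4 (r = -¼*39² = -¼*1521 = -1521/4 ≈ -380.25)
Z = -14 (Z = (-3 - 10) - 1 = -13 - 1 = -14)
t = 58 (t = -4*(-14) + 2 = 56 + 2 = 58)
v = 9864/2465 (v = 4 - 1/(1*(-236) - 1521/4) = 4 - 1/(-236 - 1521/4) = 4 - 1/(-2465/4) = 4 - 1*(-4/2465) = 4 + 4/2465 = 9864/2465 ≈ 4.0016)
t + v = 58 + 9864/2465 = 152834/2465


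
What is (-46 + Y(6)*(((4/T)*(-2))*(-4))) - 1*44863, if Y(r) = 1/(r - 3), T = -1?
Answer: -134759/3 ≈ -44920.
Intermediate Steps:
Y(r) = 1/(-3 + r)
(-46 + Y(6)*(((4/T)*(-2))*(-4))) - 1*44863 = (-46 + (((4/(-1))*(-2))*(-4))/(-3 + 6)) - 1*44863 = (-46 + (((4*(-1))*(-2))*(-4))/3) - 44863 = (-46 + (-4*(-2)*(-4))/3) - 44863 = (-46 + (8*(-4))/3) - 44863 = (-46 + (⅓)*(-32)) - 44863 = (-46 - 32/3) - 44863 = -170/3 - 44863 = -134759/3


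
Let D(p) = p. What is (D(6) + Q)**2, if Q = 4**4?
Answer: 68644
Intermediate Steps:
Q = 256
(D(6) + Q)**2 = (6 + 256)**2 = 262**2 = 68644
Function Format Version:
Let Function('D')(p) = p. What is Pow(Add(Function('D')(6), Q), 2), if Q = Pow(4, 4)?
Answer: 68644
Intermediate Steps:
Q = 256
Pow(Add(Function('D')(6), Q), 2) = Pow(Add(6, 256), 2) = Pow(262, 2) = 68644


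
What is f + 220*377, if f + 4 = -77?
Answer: 82859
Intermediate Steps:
f = -81 (f = -4 - 77 = -81)
f + 220*377 = -81 + 220*377 = -81 + 82940 = 82859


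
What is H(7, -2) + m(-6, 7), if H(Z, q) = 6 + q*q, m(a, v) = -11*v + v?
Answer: -60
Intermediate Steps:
m(a, v) = -10*v
H(Z, q) = 6 + q²
H(7, -2) + m(-6, 7) = (6 + (-2)²) - 10*7 = (6 + 4) - 70 = 10 - 70 = -60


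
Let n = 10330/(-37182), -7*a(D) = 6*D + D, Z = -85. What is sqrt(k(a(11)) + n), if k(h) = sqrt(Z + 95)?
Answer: sqrt(-96022515 + 345625281*sqrt(10))/18591 ≈ 1.6984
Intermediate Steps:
a(D) = -D (a(D) = -(6*D + D)/7 = -D)
k(h) = sqrt(10) (k(h) = sqrt(-85 + 95) = sqrt(10))
n = -5165/18591 (n = 10330*(-1/37182) = -5165/18591 ≈ -0.27782)
sqrt(k(a(11)) + n) = sqrt(sqrt(10) - 5165/18591) = sqrt(-5165/18591 + sqrt(10))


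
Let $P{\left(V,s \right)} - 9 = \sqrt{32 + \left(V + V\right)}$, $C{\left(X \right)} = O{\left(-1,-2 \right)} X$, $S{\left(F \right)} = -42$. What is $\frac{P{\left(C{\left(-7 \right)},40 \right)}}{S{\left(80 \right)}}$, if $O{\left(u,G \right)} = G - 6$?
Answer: $- \frac{1}{2} \approx -0.5$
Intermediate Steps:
$O{\left(u,G \right)} = -6 + G$ ($O{\left(u,G \right)} = G - 6 = -6 + G$)
$C{\left(X \right)} = - 8 X$ ($C{\left(X \right)} = \left(-6 - 2\right) X = - 8 X$)
$P{\left(V,s \right)} = 9 + \sqrt{32 + 2 V}$ ($P{\left(V,s \right)} = 9 + \sqrt{32 + \left(V + V\right)} = 9 + \sqrt{32 + 2 V}$)
$\frac{P{\left(C{\left(-7 \right)},40 \right)}}{S{\left(80 \right)}} = \frac{9 + \sqrt{32 + 2 \left(\left(-8\right) \left(-7\right)\right)}}{-42} = \left(9 + \sqrt{32 + 2 \cdot 56}\right) \left(- \frac{1}{42}\right) = \left(9 + \sqrt{32 + 112}\right) \left(- \frac{1}{42}\right) = \left(9 + \sqrt{144}\right) \left(- \frac{1}{42}\right) = \left(9 + 12\right) \left(- \frac{1}{42}\right) = 21 \left(- \frac{1}{42}\right) = - \frac{1}{2}$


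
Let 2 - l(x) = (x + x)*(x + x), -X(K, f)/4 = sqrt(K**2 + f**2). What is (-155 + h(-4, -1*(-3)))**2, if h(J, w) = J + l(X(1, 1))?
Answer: 81225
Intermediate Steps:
X(K, f) = -4*sqrt(K**2 + f**2)
l(x) = 2 - 4*x**2 (l(x) = 2 - (x + x)*(x + x) = 2 - 2*x*2*x = 2 - 4*x**2)
h(J, w) = -126 + J (h(J, w) = J + (2 - 4*(-4*sqrt(1**2 + 1**2))**2) = J + (2 - 4*(-4*sqrt(1 + 1))**2) = J + (2 - 4*(-4*sqrt(2))**2) = J + (2 - 4*32) = J + (2 - 128) = J - 126 = -126 + J)
(-155 + h(-4, -1*(-3)))**2 = (-155 + (-126 - 4))**2 = (-155 - 130)**2 = (-285)**2 = 81225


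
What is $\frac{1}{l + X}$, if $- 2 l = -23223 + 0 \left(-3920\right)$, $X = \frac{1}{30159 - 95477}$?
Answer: $\frac{32659}{379219978} \approx 8.6121 \cdot 10^{-5}$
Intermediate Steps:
$X = - \frac{1}{65318}$ ($X = \frac{1}{-65318} = - \frac{1}{65318} \approx -1.531 \cdot 10^{-5}$)
$l = \frac{23223}{2}$ ($l = - \frac{-23223 + 0 \left(-3920\right)}{2} = - \frac{-23223 + 0}{2} = \left(- \frac{1}{2}\right) \left(-23223\right) = \frac{23223}{2} \approx 11612.0$)
$\frac{1}{l + X} = \frac{1}{\frac{23223}{2} - \frac{1}{65318}} = \frac{1}{\frac{379219978}{32659}} = \frac{32659}{379219978}$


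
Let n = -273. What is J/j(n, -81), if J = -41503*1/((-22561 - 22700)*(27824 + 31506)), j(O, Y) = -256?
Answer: -41503/687445793280 ≈ -6.0373e-8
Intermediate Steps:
J = 41503/2685335130 (J = -41503/((-45261*59330)) = -41503/(-2685335130) = -41503*(-1/2685335130) = 41503/2685335130 ≈ 1.5455e-5)
J/j(n, -81) = (41503/2685335130)/(-256) = (41503/2685335130)*(-1/256) = -41503/687445793280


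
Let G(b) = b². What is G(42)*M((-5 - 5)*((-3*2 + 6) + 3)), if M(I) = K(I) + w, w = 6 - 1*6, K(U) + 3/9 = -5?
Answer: -9408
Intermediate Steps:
K(U) = -16/3 (K(U) = -⅓ - 5 = -16/3)
w = 0 (w = 6 - 6 = 0)
M(I) = -16/3 (M(I) = -16/3 + 0 = -16/3)
G(42)*M((-5 - 5)*((-3*2 + 6) + 3)) = 42²*(-16/3) = 1764*(-16/3) = -9408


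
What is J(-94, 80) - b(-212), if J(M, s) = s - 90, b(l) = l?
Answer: 202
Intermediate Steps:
J(M, s) = -90 + s
J(-94, 80) - b(-212) = (-90 + 80) - 1*(-212) = -10 + 212 = 202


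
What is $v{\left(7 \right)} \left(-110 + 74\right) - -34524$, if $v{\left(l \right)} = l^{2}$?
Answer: $32760$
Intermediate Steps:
$v{\left(7 \right)} \left(-110 + 74\right) - -34524 = 7^{2} \left(-110 + 74\right) - -34524 = 49 \left(-36\right) + 34524 = -1764 + 34524 = 32760$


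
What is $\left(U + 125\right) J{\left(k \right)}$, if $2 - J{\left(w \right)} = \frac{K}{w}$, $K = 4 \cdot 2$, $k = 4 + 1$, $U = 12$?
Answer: $\frac{274}{5} \approx 54.8$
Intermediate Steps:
$k = 5$
$K = 8$
$J{\left(w \right)} = 2 - \frac{8}{w}$
$\left(U + 125\right) J{\left(k \right)} = \left(12 + 125\right) \left(2 - \frac{8}{5}\right) = 137 \left(2 - \frac{8}{5}\right) = 137 \cdot \frac{2}{5} = \frac{274}{5}$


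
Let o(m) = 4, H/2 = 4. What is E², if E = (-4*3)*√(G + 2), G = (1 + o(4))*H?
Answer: 6048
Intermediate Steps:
H = 8 (H = 2*4 = 8)
G = 40 (G = (1 + 4)*8 = 5*8 = 40)
E = -12*√42 (E = (-4*3)*√(40 + 2) = -12*√42 ≈ -77.769)
E² = (-12*√42)² = 6048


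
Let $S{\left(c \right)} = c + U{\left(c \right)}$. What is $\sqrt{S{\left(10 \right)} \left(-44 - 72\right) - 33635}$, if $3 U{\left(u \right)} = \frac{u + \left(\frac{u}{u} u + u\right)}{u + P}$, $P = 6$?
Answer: $\frac{i \sqrt{139470}}{2} \approx 186.73 i$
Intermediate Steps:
$U{\left(u \right)} = \frac{u}{6 + u}$ ($U{\left(u \right)} = \frac{\left(u + \left(\frac{u}{u} u + u\right)\right) \frac{1}{u + 6}}{3} = \frac{\left(u + \left(1 u + u\right)\right) \frac{1}{6 + u}}{3} = \frac{\left(u + \left(u + u\right)\right) \frac{1}{6 + u}}{3} = \frac{\left(u + 2 u\right) \frac{1}{6 + u}}{3} = \frac{3 u \frac{1}{6 + u}}{3} = \frac{u}{6 + u}$)
$S{\left(c \right)} = c + \frac{c}{6 + c}$
$\sqrt{S{\left(10 \right)} \left(-44 - 72\right) - 33635} = \sqrt{\frac{10 \left(7 + 10\right)}{6 + 10} \left(-44 - 72\right) - 33635} = \sqrt{10 \cdot \frac{1}{16} \cdot 17 \left(-116\right) - 33635} = \sqrt{\frac{85}{8} \left(-116\right) - 33635} = \sqrt{- \frac{2465}{2} - 33635} = \sqrt{- \frac{69735}{2}} = \frac{i \sqrt{139470}}{2}$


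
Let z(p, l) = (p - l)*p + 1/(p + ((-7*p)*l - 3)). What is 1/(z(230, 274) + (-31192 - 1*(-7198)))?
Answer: -440913/15041306083 ≈ -2.9313e-5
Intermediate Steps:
z(p, l) = 1/(-3 + p - 7*l*p) + p*(p - l) (z(p, l) = p*(p - l) + 1/(p + (-7*l*p - 3)) = p*(p - l) + 1/(p + (-3 - 7*l*p)) = p*(p - l) + 1/(-3 + p - 7*l*p) = 1/(-3 + p - 7*l*p) + p*(p - l))
1/(z(230, 274) + (-31192 - 1*(-7198))) = 1/((-1 - 1*230³ + 3*230² + 274*230² - 7*274²*230² - 3*274*230 + 7*274*230³)/(3 - 1*230 + 7*274*230) + (-31192 - 1*(-7198))) = 1/((-1 - 1*12167000 + 3*52900 + 274*52900 - 7*75076*52900 - 189060 + 7*274*12167000)/(3 - 230 + 441140) + (-31192 + 7198)) = 1/((-1 - 12167000 + 158700 + 14494600 - 27800642800 - 189060 + 23336306000)/440913 - 23994) = 1/((1/440913)*(-4462039561) - 23994) = 1/(-4462039561/440913 - 23994) = 1/(-15041306083/440913) = -440913/15041306083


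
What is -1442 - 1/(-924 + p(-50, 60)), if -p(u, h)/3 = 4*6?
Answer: -1436231/996 ≈ -1442.0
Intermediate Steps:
p(u, h) = -72 (p(u, h) = -12*6 = -3*24 = -72)
-1442 - 1/(-924 + p(-50, 60)) = -1442 - 1/(-924 - 72) = -1442 - 1/(-996) = -1442 - 1*(-1/996) = -1442 + 1/996 = -1436231/996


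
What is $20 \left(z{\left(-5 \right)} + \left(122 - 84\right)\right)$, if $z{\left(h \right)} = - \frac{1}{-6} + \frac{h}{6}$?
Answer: $\frac{2240}{3} \approx 746.67$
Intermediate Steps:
$z{\left(h \right)} = \frac{1}{6} + \frac{h}{6}$ ($z{\left(h \right)} = \left(-1\right) \left(- \frac{1}{6}\right) + h \frac{1}{6} = \frac{1}{6} + \frac{h}{6}$)
$20 \left(z{\left(-5 \right)} + \left(122 - 84\right)\right) = 20 \left(\left(\frac{1}{6} + \frac{1}{6} \left(-5\right)\right) + \left(122 - 84\right)\right) = 20 \left(\left(\frac{1}{6} - \frac{5}{6}\right) + \left(122 - 84\right)\right) = 20 \left(- \frac{2}{3} + 38\right) = 20 \cdot \frac{112}{3} = \frac{2240}{3}$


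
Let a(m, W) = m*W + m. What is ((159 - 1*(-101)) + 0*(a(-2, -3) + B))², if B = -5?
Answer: 67600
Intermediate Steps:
a(m, W) = m + W*m (a(m, W) = W*m + m = m + W*m)
((159 - 1*(-101)) + 0*(a(-2, -3) + B))² = ((159 - 1*(-101)) + 0*(-2*(1 - 3) - 5))² = ((159 + 101) + 0*(-2*(-2) - 5))² = (260 + 0*(4 - 5))² = (260 + 0*(-1))² = (260 + 0)² = 260² = 67600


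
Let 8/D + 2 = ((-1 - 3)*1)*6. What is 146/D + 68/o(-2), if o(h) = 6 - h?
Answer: -466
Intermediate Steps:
D = -4/13 (D = 8/(-2 + ((-1 - 3)*1)*6) = 8/(-2 - 4*1*6) = 8/(-2 - 4*6) = 8/(-2 - 24) = 8/(-26) = 8*(-1/26) = -4/13 ≈ -0.30769)
146/D + 68/o(-2) = 146/(-4/13) + 68/(6 - 1*(-2)) = 146*(-13/4) + 68/(6 + 2) = -949/2 + 68/8 = -949/2 + 68*(⅛) = -949/2 + 17/2 = -466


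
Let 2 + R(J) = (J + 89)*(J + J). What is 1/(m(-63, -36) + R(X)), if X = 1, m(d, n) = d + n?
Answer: 1/79 ≈ 0.012658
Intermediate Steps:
R(J) = -2 + 2*J*(89 + J) (R(J) = -2 + (J + 89)*(J + J) = -2 + (89 + J)*(2*J) = -2 + 2*J*(89 + J))
1/(m(-63, -36) + R(X)) = 1/((-63 - 36) + (-2 + 2*1² + 178*1)) = 1/(-99 + (-2 + 2*1 + 178)) = 1/(-99 + (-2 + 2 + 178)) = 1/(-99 + 178) = 1/79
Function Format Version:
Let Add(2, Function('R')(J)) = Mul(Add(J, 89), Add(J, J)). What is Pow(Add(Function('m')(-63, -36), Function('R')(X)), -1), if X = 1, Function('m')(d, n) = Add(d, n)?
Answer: Rational(1, 79) ≈ 0.012658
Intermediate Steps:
Function('R')(J) = Add(-2, Mul(2, J, Add(89, J))) (Function('R')(J) = Add(-2, Mul(Add(J, 89), Add(J, J))) = Add(-2, Mul(Add(89, J), Mul(2, J))) = Add(-2, Mul(2, J, Add(89, J))))
Pow(Add(Function('m')(-63, -36), Function('R')(X)), -1) = Pow(Add(Add(-63, -36), Add(-2, Mul(2, Pow(1, 2)), Mul(178, 1))), -1) = Pow(Add(-99, Add(-2, Mul(2, 1), 178)), -1) = Pow(Add(-99, Add(-2, 2, 178)), -1) = Pow(Add(-99, 178), -1) = Pow(79, -1) = Rational(1, 79)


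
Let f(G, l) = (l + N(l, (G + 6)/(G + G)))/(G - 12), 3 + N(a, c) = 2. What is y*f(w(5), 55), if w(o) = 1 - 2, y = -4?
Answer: 216/13 ≈ 16.615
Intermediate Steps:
w(o) = -1
N(a, c) = -1 (N(a, c) = -3 + 2 = -1)
f(G, l) = (-1 + l)/(-12 + G) (f(G, l) = (l - 1)/(G - 12) = (-1 + l)/(-12 + G))
y*f(w(5), 55) = -4*(-1 + 55)/(-12 - 1) = -4*54/(-13) = -(-4)*54/13 = -4*(-54/13) = 216/13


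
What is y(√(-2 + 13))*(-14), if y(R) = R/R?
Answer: -14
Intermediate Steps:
y(R) = 1
y(√(-2 + 13))*(-14) = 1*(-14) = -14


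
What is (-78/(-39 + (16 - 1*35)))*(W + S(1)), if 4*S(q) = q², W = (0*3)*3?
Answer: 39/116 ≈ 0.33621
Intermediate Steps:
W = 0 (W = 0*3 = 0)
S(q) = q²/4
(-78/(-39 + (16 - 1*35)))*(W + S(1)) = (-78/(-39 + (16 - 1*35)))*(0 + (¼)*1²) = (-78/(-39 + (16 - 35)))*(0 + (¼)*1) = (-78/(-39 - 19))*(0 + ¼) = -78/(-58)*(¼) = -78*(-1/58)*(¼) = (39/29)*(¼) = 39/116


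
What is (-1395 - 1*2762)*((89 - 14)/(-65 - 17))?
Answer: 311775/82 ≈ 3802.1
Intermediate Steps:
(-1395 - 1*2762)*((89 - 14)/(-65 - 17)) = (-1395 - 2762)*(75/(-82)) = -311775*(-1)/82 = -4157*(-75/82) = 311775/82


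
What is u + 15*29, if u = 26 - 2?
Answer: 459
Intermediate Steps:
u = 24
u + 15*29 = 24 + 15*29 = 24 + 435 = 459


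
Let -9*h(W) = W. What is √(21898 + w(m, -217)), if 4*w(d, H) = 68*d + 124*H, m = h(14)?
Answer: √136301/3 ≈ 123.06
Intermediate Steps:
h(W) = -W/9
m = -14/9 (m = -⅑*14 = -14/9 ≈ -1.5556)
w(d, H) = 17*d + 31*H (w(d, H) = (68*d + 124*H)/4 = 17*d + 31*H)
√(21898 + w(m, -217)) = √(21898 + (17*(-14/9) + 31*(-217))) = √(21898 + (-238/9 - 6727)) = √(21898 - 60781/9) = √(136301/9) = √136301/3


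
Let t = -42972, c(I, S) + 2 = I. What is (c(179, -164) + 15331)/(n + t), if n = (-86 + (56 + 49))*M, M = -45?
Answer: -15508/43827 ≈ -0.35385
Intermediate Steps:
c(I, S) = -2 + I
n = -855 (n = (-86 + (56 + 49))*(-45) = (-86 + 105)*(-45) = 19*(-45) = -855)
(c(179, -164) + 15331)/(n + t) = ((-2 + 179) + 15331)/(-855 - 42972) = (177 + 15331)/(-43827) = 15508*(-1/43827) = -15508/43827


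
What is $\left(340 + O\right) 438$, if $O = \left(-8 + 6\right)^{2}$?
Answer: $150672$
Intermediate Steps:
$O = 4$ ($O = \left(-2\right)^{2} = 4$)
$\left(340 + O\right) 438 = \left(340 + 4\right) 438 = 344 \cdot 438 = 150672$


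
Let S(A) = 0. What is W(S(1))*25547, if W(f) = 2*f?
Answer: 0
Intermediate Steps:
W(S(1))*25547 = (2*0)*25547 = 0*25547 = 0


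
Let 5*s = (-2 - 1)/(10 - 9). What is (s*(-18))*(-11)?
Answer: -594/5 ≈ -118.80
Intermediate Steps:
s = -⅗ (s = ((-2 - 1)/(10 - 9))/5 = (-3/1)/5 = (-3*1)/5 = (⅕)*(-3) = -⅗ ≈ -0.60000)
(s*(-18))*(-11) = -⅗*(-18)*(-11) = (54/5)*(-11) = -594/5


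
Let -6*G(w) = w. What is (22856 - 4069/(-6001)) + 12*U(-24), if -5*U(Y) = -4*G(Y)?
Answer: 686966817/30005 ≈ 22895.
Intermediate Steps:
G(w) = -w/6
U(Y) = -2*Y/15 (U(Y) = -(-4)*(-Y/6)/5 = -2*Y/15)
(22856 - 4069/(-6001)) + 12*U(-24) = (22856 - 4069/(-6001)) + 12*(-2/15*(-24)) = (22856 - 4069*(-1/6001)) + 12*(16/5) = (22856 + 4069/6001) + 192/5 = 137162925/6001 + 192/5 = 686966817/30005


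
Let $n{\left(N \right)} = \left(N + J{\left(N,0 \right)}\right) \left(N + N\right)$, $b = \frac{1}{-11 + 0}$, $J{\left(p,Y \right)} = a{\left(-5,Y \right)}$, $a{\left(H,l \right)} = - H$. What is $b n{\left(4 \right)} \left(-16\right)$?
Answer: $\frac{1152}{11} \approx 104.73$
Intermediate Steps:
$J{\left(p,Y \right)} = 5$ ($J{\left(p,Y \right)} = \left(-1\right) \left(-5\right) = 5$)
$b = - \frac{1}{11}$ ($b = \frac{1}{-11} = - \frac{1}{11} \approx -0.090909$)
$n{\left(N \right)} = 2 N \left(5 + N\right)$ ($n{\left(N \right)} = \left(N + 5\right) \left(N + N\right) = \left(5 + N\right) 2 N = 2 N \left(5 + N\right)$)
$b n{\left(4 \right)} \left(-16\right) = - \frac{2 \cdot 4 \left(5 + 4\right) \left(-16\right)}{11} = - \frac{2 \cdot 4 \cdot 9 \left(-16\right)}{11} = - \frac{72 \left(-16\right)}{11} = \left(- \frac{1}{11}\right) \left(-1152\right) = \frac{1152}{11}$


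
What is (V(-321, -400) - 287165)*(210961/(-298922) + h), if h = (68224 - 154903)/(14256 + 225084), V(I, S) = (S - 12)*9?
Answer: 3703863621640699/11923998580 ≈ 3.1062e+5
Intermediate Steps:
V(I, S) = -108 + 9*S (V(I, S) = (-12 + S)*9 = -108 + 9*S)
h = -28893/79780 (h = -86679/239340 = -86679*1/239340 = -28893/79780 ≈ -0.36216)
(V(-321, -400) - 287165)*(210961/(-298922) + h) = ((-108 + 9*(-400)) - 287165)*(210961/(-298922) - 28893/79780) = ((-108 - 3600) - 287165)*(210961*(-1/298922) - 28893/79780) = (-3708 - 287165)*(-210961/298922 - 28893/79780) = -290873*(-12733610963/11923998580) = 3703863621640699/11923998580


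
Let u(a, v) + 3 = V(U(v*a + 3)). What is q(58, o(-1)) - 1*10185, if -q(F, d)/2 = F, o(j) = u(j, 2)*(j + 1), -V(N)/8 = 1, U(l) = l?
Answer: -10301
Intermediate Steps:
V(N) = -8 (V(N) = -8*1 = -8)
u(a, v) = -11 (u(a, v) = -3 - 8 = -11)
o(j) = -11 - 11*j (o(j) = -11*(j + 1) = -11*(1 + j) = -11 - 11*j)
q(F, d) = -2*F
q(58, o(-1)) - 1*10185 = -2*58 - 1*10185 = -116 - 10185 = -10301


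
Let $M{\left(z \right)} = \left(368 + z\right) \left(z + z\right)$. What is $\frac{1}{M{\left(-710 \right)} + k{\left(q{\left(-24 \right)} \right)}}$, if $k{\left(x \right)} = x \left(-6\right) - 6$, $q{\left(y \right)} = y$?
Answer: $\frac{1}{485778} \approx 2.0586 \cdot 10^{-6}$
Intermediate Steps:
$M{\left(z \right)} = 2 z \left(368 + z\right)$ ($M{\left(z \right)} = \left(368 + z\right) 2 z = 2 z \left(368 + z\right)$)
$k{\left(x \right)} = -6 - 6 x$ ($k{\left(x \right)} = - 6 x - 6 = -6 - 6 x$)
$\frac{1}{M{\left(-710 \right)} + k{\left(q{\left(-24 \right)} \right)}} = \frac{1}{2 \left(-710\right) \left(368 - 710\right) - -138} = \frac{1}{2 \left(-710\right) \left(-342\right) + \left(-6 + 144\right)} = \frac{1}{485640 + 138} = \frac{1}{485778}$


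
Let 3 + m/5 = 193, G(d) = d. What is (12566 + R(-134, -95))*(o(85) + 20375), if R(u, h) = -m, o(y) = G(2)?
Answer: 236699232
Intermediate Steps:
o(y) = 2
m = 950 (m = -15 + 5*193 = -15 + 965 = 950)
R(u, h) = -950 (R(u, h) = -1*950 = -950)
(12566 + R(-134, -95))*(o(85) + 20375) = (12566 - 950)*(2 + 20375) = 11616*20377 = 236699232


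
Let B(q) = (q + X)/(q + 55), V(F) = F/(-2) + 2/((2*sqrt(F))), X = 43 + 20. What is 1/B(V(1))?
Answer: 111/127 ≈ 0.87402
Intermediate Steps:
X = 63
V(F) = 1/sqrt(F) - F/2 (V(F) = F*(-1/2) + 2*(1/(2*sqrt(F))) = -F/2 + 1/sqrt(F) = 1/sqrt(F) - F/2)
B(q) = (63 + q)/(55 + q) (B(q) = (q + 63)/(q + 55) = (63 + q)/(55 + q))
1/B(V(1)) = 1/((63 + (1/sqrt(1) - 1/2*1))/(55 + (1/sqrt(1) - 1/2*1))) = 1/((63 + (1 - 1/2))/(55 + (1 - 1/2))) = 1/((63 + 1/2)/(55 + 1/2)) = 1/((127/2)/(111/2)) = 1/((2/111)*(127/2)) = 1/(127/111) = 111/127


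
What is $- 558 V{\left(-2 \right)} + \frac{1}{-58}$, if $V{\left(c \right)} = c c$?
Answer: $- \frac{129457}{58} \approx -2232.0$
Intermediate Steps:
$V{\left(c \right)} = c^{2}$
$- 558 V{\left(-2 \right)} + \frac{1}{-58} = - 558 \left(-2\right)^{2} + \frac{1}{-58} = \left(-558\right) 4 - \frac{1}{58} = -2232 - \frac{1}{58} = - \frac{129457}{58}$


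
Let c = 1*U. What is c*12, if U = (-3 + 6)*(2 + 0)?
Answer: 72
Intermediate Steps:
U = 6 (U = 3*2 = 6)
c = 6 (c = 1*6 = 6)
c*12 = 6*12 = 72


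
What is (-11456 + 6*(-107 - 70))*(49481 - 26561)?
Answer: -286912560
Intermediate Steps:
(-11456 + 6*(-107 - 70))*(49481 - 26561) = (-11456 + 6*(-177))*22920 = (-11456 - 1062)*22920 = -12518*22920 = -286912560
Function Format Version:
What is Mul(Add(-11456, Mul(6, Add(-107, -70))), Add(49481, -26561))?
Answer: -286912560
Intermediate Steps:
Mul(Add(-11456, Mul(6, Add(-107, -70))), Add(49481, -26561)) = Mul(Add(-11456, Mul(6, -177)), 22920) = Mul(Add(-11456, -1062), 22920) = Mul(-12518, 22920) = -286912560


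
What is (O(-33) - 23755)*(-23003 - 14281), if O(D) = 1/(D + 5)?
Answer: 6199779261/7 ≈ 8.8568e+8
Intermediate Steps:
O(D) = 1/(5 + D)
(O(-33) - 23755)*(-23003 - 14281) = (1/(5 - 33) - 23755)*(-23003 - 14281) = (1/(-28) - 23755)*(-37284) = (-1/28 - 23755)*(-37284) = -665141/28*(-37284) = 6199779261/7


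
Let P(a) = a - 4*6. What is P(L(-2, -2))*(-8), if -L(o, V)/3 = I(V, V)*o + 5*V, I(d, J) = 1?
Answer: -96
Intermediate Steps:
L(o, V) = -15*V - 3*o (L(o, V) = -3*(1*o + 5*V) = -3*(o + 5*V) = -15*V - 3*o)
P(a) = -24 + a (P(a) = a - 24 = -24 + a)
P(L(-2, -2))*(-8) = (-24 + (-15*(-2) - 3*(-2)))*(-8) = (-24 + (30 + 6))*(-8) = (-24 + 36)*(-8) = 12*(-8) = -96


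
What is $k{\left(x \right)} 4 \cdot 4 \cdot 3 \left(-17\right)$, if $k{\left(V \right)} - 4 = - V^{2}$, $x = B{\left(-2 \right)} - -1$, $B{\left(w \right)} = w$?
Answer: $-2448$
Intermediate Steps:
$x = -1$ ($x = -2 - -1 = -2 + 1 = -1$)
$k{\left(V \right)} = 4 - V^{2}$
$k{\left(x \right)} 4 \cdot 4 \cdot 3 \left(-17\right) = \left(4 - \left(-1\right)^{2}\right) 4 \cdot 4 \cdot 3 \left(-17\right) = \left(4 - 1\right) 16 \cdot 3 \left(-17\right) = \left(4 - 1\right) 48 \left(-17\right) = 3 \cdot 48 \left(-17\right) = 144 \left(-17\right) = -2448$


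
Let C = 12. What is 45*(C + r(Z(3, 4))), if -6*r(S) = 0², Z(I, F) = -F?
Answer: 540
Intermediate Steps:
r(S) = 0 (r(S) = -⅙*0² = -⅙*0 = 0)
45*(C + r(Z(3, 4))) = 45*(12 + 0) = 45*12 = 540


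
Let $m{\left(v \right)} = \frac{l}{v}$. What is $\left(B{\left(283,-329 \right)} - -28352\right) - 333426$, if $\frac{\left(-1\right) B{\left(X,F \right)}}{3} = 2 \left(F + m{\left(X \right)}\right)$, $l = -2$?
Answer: $- \frac{85777288}{283} \approx -3.031 \cdot 10^{5}$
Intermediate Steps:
$m{\left(v \right)} = - \frac{2}{v}$
$B{\left(X,F \right)} = - 6 F + \frac{12}{X}$ ($B{\left(X,F \right)} = - 3 \cdot 2 \left(F - \frac{2}{X}\right) = - 3 \left(- \frac{4}{X} + 2 F\right) = - 6 F + \frac{12}{X}$)
$\left(B{\left(283,-329 \right)} - -28352\right) - 333426 = \left(\left(\left(-6\right) \left(-329\right) + \frac{12}{283}\right) - -28352\right) - 333426 = \left(\left(1974 + 12 \cdot \frac{1}{283}\right) + 28352\right) - 333426 = \left(\left(1974 + \frac{12}{283}\right) + 28352\right) - 333426 = \left(\frac{558654}{283} + 28352\right) - 333426 = \frac{8582270}{283} - 333426 = - \frac{85777288}{283}$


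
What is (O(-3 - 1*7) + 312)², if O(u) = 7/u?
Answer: 9690769/100 ≈ 96908.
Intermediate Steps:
(O(-3 - 1*7) + 312)² = (7/(-3 - 1*7) + 312)² = (7/(-3 - 7) + 312)² = (7/(-10) + 312)² = (7*(-⅒) + 312)² = (-7/10 + 312)² = (3113/10)² = 9690769/100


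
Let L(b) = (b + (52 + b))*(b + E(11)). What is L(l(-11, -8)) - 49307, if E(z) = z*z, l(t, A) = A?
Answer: -45239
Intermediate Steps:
E(z) = z²
L(b) = (52 + 2*b)*(121 + b) (L(b) = (b + (52 + b))*(b + 11²) = (52 + 2*b)*(b + 121) = (52 + 2*b)*(121 + b))
L(l(-11, -8)) - 49307 = (6292 + 2*(-8)² + 294*(-8)) - 49307 = (6292 + 2*64 - 2352) - 49307 = (6292 + 128 - 2352) - 49307 = 4068 - 49307 = -45239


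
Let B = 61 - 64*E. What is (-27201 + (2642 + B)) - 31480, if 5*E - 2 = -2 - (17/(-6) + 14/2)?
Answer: -167774/3 ≈ -55925.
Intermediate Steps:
E = -5/6 (E = 2/5 + (-2 - (17/(-6) + 14/2))/5 = 2/5 + (-2 - (17*(-1/6) + 14*(1/2)))/5 = 2/5 + (-2 - (-17/6 + 7))/5 = 2/5 + (-2 - 1*25/6)/5 = 2/5 + (-2 - 25/6)/5 = 2/5 + (1/5)*(-37/6) = 2/5 - 37/30 = -5/6 ≈ -0.83333)
B = 343/3 (B = 61 - 64*(-5/6) = 61 + 160/3 = 343/3 ≈ 114.33)
(-27201 + (2642 + B)) - 31480 = (-27201 + (2642 + 343/3)) - 31480 = (-27201 + 8269/3) - 31480 = -73334/3 - 31480 = -167774/3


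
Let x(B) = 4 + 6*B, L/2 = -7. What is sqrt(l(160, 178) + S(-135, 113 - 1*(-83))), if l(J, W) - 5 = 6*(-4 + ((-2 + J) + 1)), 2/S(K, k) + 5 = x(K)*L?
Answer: 3*sqrt(13216314877)/11279 ≈ 30.578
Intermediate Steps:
L = -14 (L = 2*(-7) = -14)
S(K, k) = 2/(-61 - 84*K) (S(K, k) = 2/(-5 + (4 + 6*K)*(-14)) = 2/(-5 + (-56 - 84*K)) = 2/(-61 - 84*K))
l(J, W) = -25 + 6*J (l(J, W) = 5 + 6*(-4 + ((-2 + J) + 1)) = 5 + 6*(-4 + (-1 + J)) = 5 + 6*(-5 + J) = 5 + (-30 + 6*J) = -25 + 6*J)
sqrt(l(160, 178) + S(-135, 113 - 1*(-83))) = sqrt((-25 + 6*160) - 2/(61 + 84*(-135))) = sqrt((-25 + 960) - 2/(61 - 11340)) = sqrt(935 - 2/(-11279)) = sqrt(935 - 2*(-1/11279)) = sqrt(935 + 2/11279) = sqrt(10545867/11279) = 3*sqrt(13216314877)/11279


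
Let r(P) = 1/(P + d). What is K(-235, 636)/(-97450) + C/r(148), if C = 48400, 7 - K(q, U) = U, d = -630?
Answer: -2273391559371/97450 ≈ -2.3329e+7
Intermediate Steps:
K(q, U) = 7 - U
r(P) = 1/(-630 + P) (r(P) = 1/(P - 630) = 1/(-630 + P))
K(-235, 636)/(-97450) + C/r(148) = (7 - 1*636)/(-97450) + 48400/(1/(-630 + 148)) = (7 - 636)*(-1/97450) + 48400/(1/(-482)) = -629*(-1/97450) + 48400/(-1/482) = 629/97450 + 48400*(-482) = 629/97450 - 23328800 = -2273391559371/97450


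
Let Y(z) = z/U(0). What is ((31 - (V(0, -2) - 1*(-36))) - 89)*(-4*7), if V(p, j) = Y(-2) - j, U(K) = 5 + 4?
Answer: 24136/9 ≈ 2681.8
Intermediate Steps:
U(K) = 9
Y(z) = z/9
V(p, j) = -2/9 - j (V(p, j) = (1/9)*(-2) - j = -2/9 - j)
((31 - (V(0, -2) - 1*(-36))) - 89)*(-4*7) = ((31 - ((-2/9 - 1*(-2)) - 1*(-36))) - 89)*(-4*7) = ((31 - ((-2/9 + 2) + 36)) - 89)*(-28) = ((31 - (16/9 + 36)) - 89)*(-28) = ((31 - 1*340/9) - 89)*(-28) = ((31 - 340/9) - 89)*(-28) = (-61/9 - 89)*(-28) = -862/9*(-28) = 24136/9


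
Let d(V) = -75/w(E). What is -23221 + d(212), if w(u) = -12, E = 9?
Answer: -92859/4 ≈ -23215.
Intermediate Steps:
d(V) = 25/4 (d(V) = -75/(-12) = -75*(-1/12) = 25/4)
-23221 + d(212) = -23221 + 25/4 = -92859/4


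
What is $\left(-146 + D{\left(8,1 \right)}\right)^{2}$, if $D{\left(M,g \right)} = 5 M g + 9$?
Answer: $9409$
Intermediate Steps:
$D{\left(M,g \right)} = 9 + 5 M g$ ($D{\left(M,g \right)} = 5 M g + 9 = 9 + 5 M g$)
$\left(-146 + D{\left(8,1 \right)}\right)^{2} = \left(-146 + \left(9 + 5 \cdot 8 \cdot 1\right)\right)^{2} = \left(-146 + \left(9 + 40\right)\right)^{2} = \left(-146 + 49\right)^{2} = \left(-97\right)^{2} = 9409$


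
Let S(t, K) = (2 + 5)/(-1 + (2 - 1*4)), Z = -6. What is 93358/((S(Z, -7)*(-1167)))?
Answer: 93358/2723 ≈ 34.285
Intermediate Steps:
S(t, K) = -7/3 (S(t, K) = 7/(-1 + (2 - 4)) = 7/(-1 - 2) = 7/(-3) = 7*(-1/3) = -7/3)
93358/((S(Z, -7)*(-1167))) = 93358/((-7/3*(-1167))) = 93358/2723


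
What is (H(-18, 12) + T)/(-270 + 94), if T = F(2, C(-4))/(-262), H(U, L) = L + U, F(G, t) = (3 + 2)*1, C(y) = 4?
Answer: 1577/46112 ≈ 0.034199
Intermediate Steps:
F(G, t) = 5 (F(G, t) = 5*1 = 5)
T = -5/262 (T = 5/(-262) = 5*(-1/262) = -5/262 ≈ -0.019084)
(H(-18, 12) + T)/(-270 + 94) = ((12 - 18) - 5/262)/(-270 + 94) = (-6 - 5/262)/(-176) = -1577/262*(-1/176) = 1577/46112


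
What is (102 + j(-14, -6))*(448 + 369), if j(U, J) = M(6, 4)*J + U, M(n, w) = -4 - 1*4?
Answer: 111112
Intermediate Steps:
M(n, w) = -8 (M(n, w) = -4 - 4 = -8)
j(U, J) = U - 8*J (j(U, J) = -8*J + U = U - 8*J)
(102 + j(-14, -6))*(448 + 369) = (102 + (-14 - 8*(-6)))*(448 + 369) = (102 + (-14 + 48))*817 = (102 + 34)*817 = 136*817 = 111112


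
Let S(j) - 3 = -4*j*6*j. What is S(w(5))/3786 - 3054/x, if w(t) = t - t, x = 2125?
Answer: -3852023/2681750 ≈ -1.4364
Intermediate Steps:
w(t) = 0
S(j) = 3 - 24*j**2 (S(j) = 3 - 4*j*6*j = 3 - 4*6*j*j = 3 - 24*j**2)
S(w(5))/3786 - 3054/x = (3 - 24*0**2)/3786 - 3054/2125 = (3 - 24*0)*(1/3786) - 3054*1/2125 = (3 + 0)*(1/3786) - 3054/2125 = 3*(1/3786) - 3054/2125 = 1/1262 - 3054/2125 = -3852023/2681750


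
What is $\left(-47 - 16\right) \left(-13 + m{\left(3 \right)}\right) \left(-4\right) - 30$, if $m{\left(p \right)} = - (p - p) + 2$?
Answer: $-2802$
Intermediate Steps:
$m{\left(p \right)} = 2$ ($m{\left(p \right)} = \left(-1\right) 0 + 2 = 0 + 2 = 2$)
$\left(-47 - 16\right) \left(-13 + m{\left(3 \right)}\right) \left(-4\right) - 30 = \left(-47 - 16\right) \left(-13 + 2\right) \left(-4\right) - 30 = \left(-63\right) \left(-11\right) \left(-4\right) - 30 = 693 \left(-4\right) - 30 = -2772 - 30 = -2802$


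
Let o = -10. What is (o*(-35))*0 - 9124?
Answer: -9124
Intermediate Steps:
(o*(-35))*0 - 9124 = -10*(-35)*0 - 9124 = 350*0 - 9124 = 0 - 9124 = -9124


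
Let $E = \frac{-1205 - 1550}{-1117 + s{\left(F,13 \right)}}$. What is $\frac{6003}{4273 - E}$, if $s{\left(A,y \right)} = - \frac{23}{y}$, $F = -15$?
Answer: $\frac{87307632}{62110697} \approx 1.4057$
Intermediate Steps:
$E = \frac{35815}{14544}$ ($E = \frac{-1205 - 1550}{-1117 - \frac{23}{13}} = - \frac{2755}{-1117 - \frac{23}{13}} = - \frac{2755}{- \frac{14544}{13}} = \left(-2755\right) \left(- \frac{13}{14544}\right) = \frac{35815}{14544} \approx 2.4625$)
$\frac{6003}{4273 - E} = \frac{6003}{4273 - \frac{35815}{14544}} = \frac{6003}{\frac{62110697}{14544}} = 6003 \cdot \frac{14544}{62110697} = \frac{87307632}{62110697}$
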